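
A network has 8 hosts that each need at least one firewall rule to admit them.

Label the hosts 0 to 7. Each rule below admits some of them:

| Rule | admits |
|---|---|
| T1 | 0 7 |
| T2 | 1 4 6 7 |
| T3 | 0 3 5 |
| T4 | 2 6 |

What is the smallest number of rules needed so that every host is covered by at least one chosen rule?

Take {T2, T3, T4}. Their union is {0, 1, 2, 3, 4, 5, 6, 7}, which is all 8 hosts.
Only T2 contains 1, so T2 is forced; the remaining 4 hosts need at least 2 more rules (each remaining rule adds at most 3) — so at least 3 rules are needed, and 3 is optimal.

3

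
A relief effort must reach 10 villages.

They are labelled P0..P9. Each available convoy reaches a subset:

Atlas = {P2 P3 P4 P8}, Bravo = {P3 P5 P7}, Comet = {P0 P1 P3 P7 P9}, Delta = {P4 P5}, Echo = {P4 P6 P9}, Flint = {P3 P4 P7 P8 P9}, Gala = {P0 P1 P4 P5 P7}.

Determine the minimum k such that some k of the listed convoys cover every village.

3

Take {Atlas, Echo, Gala}. Their union is {P0, P1, P2, P3, P4, P5, P6, P7, P8, P9}, which is all 10 villages.
Only Atlas contains P2, so Atlas is forced; the remaining 6 villages need at least 2 more convoys (each remaining convoy adds at most 4) — so at least 3 convoys are needed, and 3 is optimal.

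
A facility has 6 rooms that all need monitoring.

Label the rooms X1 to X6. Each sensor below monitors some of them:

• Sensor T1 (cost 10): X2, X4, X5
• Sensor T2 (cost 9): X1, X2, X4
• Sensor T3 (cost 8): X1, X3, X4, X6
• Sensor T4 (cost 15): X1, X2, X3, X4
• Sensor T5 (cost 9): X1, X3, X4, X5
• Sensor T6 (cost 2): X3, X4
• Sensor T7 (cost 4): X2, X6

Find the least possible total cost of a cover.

T5, T7 together cover every room (T5 ∪ T7 = {X1, X2, X3, X4, X5, X6}); total cost 9 + 4 = 13.
The greedy pick T6, T7, T5 costs 15; no covering selection beats 13.

13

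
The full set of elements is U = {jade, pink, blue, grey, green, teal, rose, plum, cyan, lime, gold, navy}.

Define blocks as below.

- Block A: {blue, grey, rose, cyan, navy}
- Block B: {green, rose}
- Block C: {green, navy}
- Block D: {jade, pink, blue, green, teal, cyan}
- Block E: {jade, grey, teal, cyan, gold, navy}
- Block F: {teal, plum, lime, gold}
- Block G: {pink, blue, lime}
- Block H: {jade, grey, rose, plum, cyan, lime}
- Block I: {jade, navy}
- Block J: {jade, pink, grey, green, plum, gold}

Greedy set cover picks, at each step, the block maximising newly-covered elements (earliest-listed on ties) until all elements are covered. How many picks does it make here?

3

Greedy: pick D (covers 6 new) → pick H (covers 4 new) → pick E (covers 2 new). Total picks: 3.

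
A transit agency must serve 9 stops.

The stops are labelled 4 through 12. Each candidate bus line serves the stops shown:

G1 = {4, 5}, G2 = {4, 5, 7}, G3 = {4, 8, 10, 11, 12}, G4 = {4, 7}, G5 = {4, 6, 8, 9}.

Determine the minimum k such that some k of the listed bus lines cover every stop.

3

Take {G2, G3, G5}. Their union is {4, 5, 6, 7, 8, 9, 10, 11, 12}, which is all 9 stops.
Only G5 contains 6, so G5 is forced; the remaining 5 stops need at least 2 more bus lines (each remaining bus line adds at most 3) — so at least 3 bus lines are needed, and 3 is optimal.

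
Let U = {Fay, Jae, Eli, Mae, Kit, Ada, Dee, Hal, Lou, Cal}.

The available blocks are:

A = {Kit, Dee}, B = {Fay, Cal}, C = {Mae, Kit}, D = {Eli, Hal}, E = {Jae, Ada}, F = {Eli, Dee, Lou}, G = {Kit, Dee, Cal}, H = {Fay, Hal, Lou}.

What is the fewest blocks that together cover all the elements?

5

Take {B, C, D, E, F}. Their union is {Fay, Jae, Eli, Mae, Kit, Ada, Dee, Hal, Lou, Cal}, which is all 10 elements.
No 4 of the 8 blocks cover everything (all 70 combinations miss at least one element), so 5 is optimal.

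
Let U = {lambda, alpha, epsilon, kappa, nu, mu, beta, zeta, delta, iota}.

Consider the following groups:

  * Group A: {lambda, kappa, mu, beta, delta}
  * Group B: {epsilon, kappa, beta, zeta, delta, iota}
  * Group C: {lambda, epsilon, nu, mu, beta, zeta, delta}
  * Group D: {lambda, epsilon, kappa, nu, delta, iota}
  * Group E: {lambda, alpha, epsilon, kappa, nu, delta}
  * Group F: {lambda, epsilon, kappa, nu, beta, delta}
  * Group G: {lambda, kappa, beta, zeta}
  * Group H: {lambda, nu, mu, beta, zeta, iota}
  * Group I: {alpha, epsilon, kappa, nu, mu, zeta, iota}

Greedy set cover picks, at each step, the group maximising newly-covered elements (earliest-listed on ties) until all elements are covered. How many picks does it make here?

Greedy: pick C (covers 7 new) → pick I (covers 3 new). Total picks: 2.

2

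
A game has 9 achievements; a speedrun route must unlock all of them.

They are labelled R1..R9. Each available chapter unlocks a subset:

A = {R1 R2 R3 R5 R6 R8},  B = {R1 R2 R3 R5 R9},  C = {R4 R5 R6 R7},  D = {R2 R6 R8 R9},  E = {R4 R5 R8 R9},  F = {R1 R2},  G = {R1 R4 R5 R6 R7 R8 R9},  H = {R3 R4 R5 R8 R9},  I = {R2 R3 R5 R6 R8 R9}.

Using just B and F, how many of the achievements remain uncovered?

4

Union of B, F = {R1, R2, R3, R5, R9}.
Not covered: R4, R6, R7, R8 — 4 achievements.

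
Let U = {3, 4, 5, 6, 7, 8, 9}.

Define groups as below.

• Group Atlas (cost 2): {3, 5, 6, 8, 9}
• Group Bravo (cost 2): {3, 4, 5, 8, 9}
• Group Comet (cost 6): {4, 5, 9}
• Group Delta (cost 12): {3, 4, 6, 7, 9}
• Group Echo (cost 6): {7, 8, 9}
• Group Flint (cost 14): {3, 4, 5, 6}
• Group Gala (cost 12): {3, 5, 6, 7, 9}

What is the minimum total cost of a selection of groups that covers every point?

10

Atlas, Bravo, Echo together cover every point (Atlas ∪ Bravo ∪ Echo = {3, 4, 5, 6, 7, 8, 9}); total cost 2 + 2 + 6 = 10.
No covering selection has total cost below 10.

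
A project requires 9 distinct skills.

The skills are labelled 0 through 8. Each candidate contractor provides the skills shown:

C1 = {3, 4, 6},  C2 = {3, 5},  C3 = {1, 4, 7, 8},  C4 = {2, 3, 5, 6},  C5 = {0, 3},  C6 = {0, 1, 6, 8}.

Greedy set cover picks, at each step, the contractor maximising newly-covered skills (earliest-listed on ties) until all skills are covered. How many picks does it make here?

3

Greedy: pick C3 (covers 4 new) → pick C4 (covers 4 new) → pick C5 (covers 1 new). Total picks: 3.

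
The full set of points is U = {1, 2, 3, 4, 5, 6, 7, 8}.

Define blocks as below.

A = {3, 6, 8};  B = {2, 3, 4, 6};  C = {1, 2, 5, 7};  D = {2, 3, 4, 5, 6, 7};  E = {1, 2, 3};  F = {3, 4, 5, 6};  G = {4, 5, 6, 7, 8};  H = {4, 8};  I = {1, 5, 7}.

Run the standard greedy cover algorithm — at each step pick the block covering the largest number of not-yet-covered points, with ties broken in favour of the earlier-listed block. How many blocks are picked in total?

3

Greedy: pick D (covers 6 new) → pick A (covers 1 new) → pick C (covers 1 new). Total picks: 3.
(The true minimum cover uses only 2 blocks, so greedy is not optimal here.)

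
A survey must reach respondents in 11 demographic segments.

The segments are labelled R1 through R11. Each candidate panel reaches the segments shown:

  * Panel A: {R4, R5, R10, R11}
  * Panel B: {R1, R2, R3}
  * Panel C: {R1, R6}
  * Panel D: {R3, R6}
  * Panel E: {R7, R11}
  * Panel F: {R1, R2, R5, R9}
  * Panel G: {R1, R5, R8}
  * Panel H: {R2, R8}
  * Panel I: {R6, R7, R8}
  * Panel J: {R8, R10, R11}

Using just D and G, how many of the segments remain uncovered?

6

Union of D, G = {R1, R3, R5, R6, R8}.
Not covered: R2, R4, R7, R9, R10, R11 — 6 segments.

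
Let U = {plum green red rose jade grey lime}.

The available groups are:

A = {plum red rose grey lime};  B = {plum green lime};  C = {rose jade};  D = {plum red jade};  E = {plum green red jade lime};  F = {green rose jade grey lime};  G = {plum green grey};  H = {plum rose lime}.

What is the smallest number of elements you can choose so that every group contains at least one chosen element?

T = {plum, jade} meets every group (each contains at least one member of T), and |T| = 2.
The groups B, C are pairwise disjoint, so any hitting set needs a separate element for each — at least 2. Hence 2 is optimal.

2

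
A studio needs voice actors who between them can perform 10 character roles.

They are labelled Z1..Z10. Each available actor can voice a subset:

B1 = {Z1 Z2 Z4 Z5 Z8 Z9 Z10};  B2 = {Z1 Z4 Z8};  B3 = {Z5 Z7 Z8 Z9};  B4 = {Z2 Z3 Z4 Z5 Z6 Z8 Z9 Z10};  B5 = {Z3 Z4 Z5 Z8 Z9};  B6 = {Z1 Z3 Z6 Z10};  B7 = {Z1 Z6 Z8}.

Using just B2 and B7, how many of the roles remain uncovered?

Union of B2, B7 = {Z1, Z4, Z6, Z8}.
Not covered: Z2, Z3, Z5, Z7, Z9, Z10 — 6 roles.

6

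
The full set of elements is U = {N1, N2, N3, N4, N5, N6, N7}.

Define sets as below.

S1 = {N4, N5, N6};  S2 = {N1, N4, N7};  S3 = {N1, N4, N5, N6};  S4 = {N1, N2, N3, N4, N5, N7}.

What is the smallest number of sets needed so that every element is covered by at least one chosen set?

2

S3 and S4 together: S3 ∪ S4 = {N1, N2, N3, N4, N5, N6, N7} — every element is covered.
No single set has all 7 elements (the largest, S4, has 6), so 2 is optimal.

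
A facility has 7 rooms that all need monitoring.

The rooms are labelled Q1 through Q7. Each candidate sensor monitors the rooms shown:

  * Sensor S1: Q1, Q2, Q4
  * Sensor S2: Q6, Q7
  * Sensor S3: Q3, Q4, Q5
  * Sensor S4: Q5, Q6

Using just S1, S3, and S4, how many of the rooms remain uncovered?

1

Union of S1, S3, S4 = {Q1, Q2, Q3, Q4, Q5, Q6}.
Not covered: Q7 — 1 room.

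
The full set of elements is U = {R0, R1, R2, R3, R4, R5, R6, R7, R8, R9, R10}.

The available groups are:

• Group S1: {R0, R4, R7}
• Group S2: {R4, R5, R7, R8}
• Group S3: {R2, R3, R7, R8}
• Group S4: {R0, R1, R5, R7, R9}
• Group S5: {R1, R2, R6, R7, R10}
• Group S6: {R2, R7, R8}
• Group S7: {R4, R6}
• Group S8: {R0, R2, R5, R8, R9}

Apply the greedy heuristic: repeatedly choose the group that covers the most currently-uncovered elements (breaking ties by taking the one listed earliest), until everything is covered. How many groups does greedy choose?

4

Greedy: pick S4 (covers 5 new) → pick S3 (covers 3 new) → pick S5 (covers 2 new) → pick S1 (covers 1 new). Total picks: 4.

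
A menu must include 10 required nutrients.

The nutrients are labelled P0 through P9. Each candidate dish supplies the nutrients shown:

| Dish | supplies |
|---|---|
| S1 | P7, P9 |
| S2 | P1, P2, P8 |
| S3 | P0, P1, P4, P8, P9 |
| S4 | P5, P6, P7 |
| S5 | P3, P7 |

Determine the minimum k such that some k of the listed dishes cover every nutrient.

4

S2 and S3 and S4 and S5 together: S2 ∪ S3 ∪ S4 ∪ S5 = {P0, P1, P2, P3, P4, P5, P6, P7, P8, P9} — every nutrient is covered.
Only S2 contains P2, so S2 is forced; the remaining 7 nutrients need at least 3 more dishes (each remaining dish adds at most 3) — so at least 4 dishes are needed, and 4 is optimal.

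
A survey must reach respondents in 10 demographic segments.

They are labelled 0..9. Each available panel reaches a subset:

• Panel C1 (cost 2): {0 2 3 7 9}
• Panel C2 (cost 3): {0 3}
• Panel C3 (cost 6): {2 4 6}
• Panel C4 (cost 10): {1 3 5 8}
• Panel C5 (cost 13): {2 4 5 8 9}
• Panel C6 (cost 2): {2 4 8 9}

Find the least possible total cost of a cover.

18

C1, C3, C4 together cover every segment (C1 ∪ C3 ∪ C4 = {0, 1, 2, 3, 4, 5, 6, 7, 8, 9}); total cost 2 + 6 + 10 = 18.
The greedy pick C1, C6, C4, C3 costs 20; no covering selection beats 18.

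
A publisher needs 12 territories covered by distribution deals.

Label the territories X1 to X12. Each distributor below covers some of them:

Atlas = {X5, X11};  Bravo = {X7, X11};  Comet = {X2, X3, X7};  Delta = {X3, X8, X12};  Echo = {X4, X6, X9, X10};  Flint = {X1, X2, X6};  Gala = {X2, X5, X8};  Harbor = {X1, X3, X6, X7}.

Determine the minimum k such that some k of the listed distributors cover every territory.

5

Atlas and Bravo and Delta and Echo and Flint together: Atlas ∪ Bravo ∪ Delta ∪ Echo ∪ Flint = {X1, X2, X3, X4, X5, X6, X7, X8, X9, X10, X11, X12} — every territory is covered.
No 4 of the 8 distributors cover everything (all 70 combinations miss at least one territory), so 5 is optimal.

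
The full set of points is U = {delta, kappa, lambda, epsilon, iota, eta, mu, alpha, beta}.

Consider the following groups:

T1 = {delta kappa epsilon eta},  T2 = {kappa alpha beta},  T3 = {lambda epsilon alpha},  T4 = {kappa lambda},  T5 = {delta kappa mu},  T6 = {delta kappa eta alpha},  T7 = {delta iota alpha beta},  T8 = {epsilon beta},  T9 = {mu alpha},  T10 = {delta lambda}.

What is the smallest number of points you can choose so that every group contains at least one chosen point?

4

Take H = {delta, lambda, alpha, beta}. Each listed group contains at least one of these, so H is a hitting set of size 4.
No choice of 3 points meets every group, so 4 is the minimum.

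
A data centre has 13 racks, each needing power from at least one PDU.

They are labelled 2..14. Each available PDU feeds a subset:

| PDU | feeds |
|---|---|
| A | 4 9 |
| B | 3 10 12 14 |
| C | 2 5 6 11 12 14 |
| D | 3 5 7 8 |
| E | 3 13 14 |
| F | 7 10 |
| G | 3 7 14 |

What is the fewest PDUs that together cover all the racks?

Take {A, B, C, D, E}. Their union is {2, 3, 4, 5, 6, 7, 8, 9, 10, 11, 12, 13, 14}, which is all 13 racks.
No 4 of the 7 PDUs cover everything (all 35 combinations miss at least one rack), so 5 is optimal.

5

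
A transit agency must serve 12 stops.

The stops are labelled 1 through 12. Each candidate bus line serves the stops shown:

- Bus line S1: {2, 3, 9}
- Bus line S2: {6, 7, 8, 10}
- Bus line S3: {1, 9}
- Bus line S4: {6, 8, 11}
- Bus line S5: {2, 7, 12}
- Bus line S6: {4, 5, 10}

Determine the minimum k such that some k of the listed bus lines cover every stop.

5

Take {S1, S3, S4, S5, S6}. Their union is {1, 2, 3, 4, 5, 6, 7, 8, 9, 10, 11, 12}, which is all 12 stops.
No 4 of the 6 bus lines cover everything (all 15 combinations miss at least one stop), so 5 is optimal.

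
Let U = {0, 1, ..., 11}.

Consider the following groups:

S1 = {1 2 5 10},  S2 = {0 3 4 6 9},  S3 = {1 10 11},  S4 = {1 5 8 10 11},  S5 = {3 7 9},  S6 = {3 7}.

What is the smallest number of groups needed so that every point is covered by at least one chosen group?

4

S1 and S2 and S4 and S5 together: S1 ∪ S2 ∪ S4 ∪ S5 = {0, 1, 2, 3, 4, 5, 6, 7, 8, 9, 10, 11} — every point is covered.
No 3 of the 6 groups cover everything (all 20 combinations miss at least one point), so 4 is optimal.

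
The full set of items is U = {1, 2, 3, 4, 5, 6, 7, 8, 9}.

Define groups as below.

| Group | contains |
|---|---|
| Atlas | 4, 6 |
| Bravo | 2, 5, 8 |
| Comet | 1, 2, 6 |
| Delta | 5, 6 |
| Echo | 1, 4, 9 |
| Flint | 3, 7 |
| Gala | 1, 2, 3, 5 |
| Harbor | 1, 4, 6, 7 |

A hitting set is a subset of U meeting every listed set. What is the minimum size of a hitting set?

4

H = {1, 3, 6, 8} meets every group (each contains at least one member of H), and |H| = 4.
No choice of 3 items meets every group, so 4 is the minimum.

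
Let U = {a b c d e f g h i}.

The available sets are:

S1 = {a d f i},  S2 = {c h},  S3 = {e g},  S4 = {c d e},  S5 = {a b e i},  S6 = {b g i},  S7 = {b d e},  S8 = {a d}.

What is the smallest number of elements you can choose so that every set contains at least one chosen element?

Take T = {a, b, c, g}. Each listed set contains at least one of these, so T is a hitting set of size 4.
No choice of 3 elements meets every set, so 4 is the minimum.

4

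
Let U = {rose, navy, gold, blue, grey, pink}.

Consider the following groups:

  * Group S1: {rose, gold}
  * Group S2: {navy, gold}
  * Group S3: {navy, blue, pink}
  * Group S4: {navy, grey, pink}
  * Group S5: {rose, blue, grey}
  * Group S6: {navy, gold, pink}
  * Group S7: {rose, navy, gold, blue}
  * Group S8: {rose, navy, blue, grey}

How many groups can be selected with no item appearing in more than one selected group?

2

S5, S6 are pairwise disjoint (S5={rose,blue,grey}; S6={navy,gold,pink}).
Every remaining group overlaps one of these, and no 3 of the listed groups are pairwise disjoint, so 2 is the maximum.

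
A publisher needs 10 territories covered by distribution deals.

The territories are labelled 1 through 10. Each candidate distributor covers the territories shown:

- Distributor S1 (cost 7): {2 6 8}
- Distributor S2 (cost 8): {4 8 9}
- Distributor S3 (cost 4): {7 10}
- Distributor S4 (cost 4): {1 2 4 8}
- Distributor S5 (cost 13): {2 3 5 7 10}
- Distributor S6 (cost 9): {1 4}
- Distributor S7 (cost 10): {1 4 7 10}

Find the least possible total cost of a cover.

32

S1, S2, S4, S5 together cover every territory (S1 ∪ S2 ∪ S4 ∪ S5 = {1, 2, 3, 4, 5, 6, 7, 8, 9, 10}); total cost 7 + 8 + 4 + 13 = 32.
The greedy pick S4, S3, S5, S1, S2 costs 36; no covering selection beats 32.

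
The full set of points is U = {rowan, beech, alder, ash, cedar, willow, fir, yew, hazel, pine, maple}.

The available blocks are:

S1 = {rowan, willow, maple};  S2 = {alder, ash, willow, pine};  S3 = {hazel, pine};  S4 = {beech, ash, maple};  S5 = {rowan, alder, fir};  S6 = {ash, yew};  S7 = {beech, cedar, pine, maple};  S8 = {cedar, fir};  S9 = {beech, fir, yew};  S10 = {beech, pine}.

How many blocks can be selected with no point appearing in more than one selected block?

4

S1, S3, S6, S8 are pairwise disjoint (S1={rowan,willow,maple}; S3={hazel,pine}; S6={ash,yew}; S8={cedar,fir}).
Every remaining block overlaps one of these, and no 5 of the listed blocks are pairwise disjoint, so 4 is the maximum.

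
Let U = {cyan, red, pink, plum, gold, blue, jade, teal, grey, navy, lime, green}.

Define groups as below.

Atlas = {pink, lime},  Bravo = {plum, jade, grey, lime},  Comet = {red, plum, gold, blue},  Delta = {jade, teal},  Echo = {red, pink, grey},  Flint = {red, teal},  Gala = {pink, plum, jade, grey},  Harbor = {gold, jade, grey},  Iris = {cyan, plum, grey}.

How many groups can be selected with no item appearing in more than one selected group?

3

Atlas, Comet, Delta are pairwise disjoint (Atlas={pink,lime}; Comet={red,plum,gold,blue}; Delta={jade,teal}).
Every remaining group overlaps one of these, and no 4 of the listed groups are pairwise disjoint, so 3 is the maximum.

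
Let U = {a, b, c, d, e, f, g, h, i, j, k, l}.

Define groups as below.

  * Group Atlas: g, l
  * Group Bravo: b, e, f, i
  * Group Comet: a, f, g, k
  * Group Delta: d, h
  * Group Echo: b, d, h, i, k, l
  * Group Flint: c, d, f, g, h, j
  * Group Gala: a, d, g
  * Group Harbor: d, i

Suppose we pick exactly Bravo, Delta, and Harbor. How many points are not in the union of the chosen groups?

6

Union of Bravo, Delta, Harbor = {b, d, e, f, h, i}.
Not covered: a, c, g, j, k, l — 6 points.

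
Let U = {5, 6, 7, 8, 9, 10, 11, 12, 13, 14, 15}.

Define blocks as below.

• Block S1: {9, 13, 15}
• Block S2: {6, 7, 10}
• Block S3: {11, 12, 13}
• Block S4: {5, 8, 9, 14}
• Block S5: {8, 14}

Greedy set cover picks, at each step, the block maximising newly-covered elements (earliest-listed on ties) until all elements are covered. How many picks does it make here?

Greedy: pick S4 (covers 4 new) → pick S2 (covers 3 new) → pick S3 (covers 3 new) → pick S1 (covers 1 new). Total picks: 4.

4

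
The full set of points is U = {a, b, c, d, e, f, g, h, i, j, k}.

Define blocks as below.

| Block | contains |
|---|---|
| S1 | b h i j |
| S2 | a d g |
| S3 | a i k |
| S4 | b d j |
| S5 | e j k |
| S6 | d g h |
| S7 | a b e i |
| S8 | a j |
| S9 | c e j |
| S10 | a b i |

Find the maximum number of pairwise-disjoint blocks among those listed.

S5, S6, S10 are pairwise disjoint (S5={e,j,k}; S6={d,g,h}; S10={a,b,i}).
Every remaining block overlaps one of these, and no 4 of the listed blocks are pairwise disjoint, so 3 is the maximum.

3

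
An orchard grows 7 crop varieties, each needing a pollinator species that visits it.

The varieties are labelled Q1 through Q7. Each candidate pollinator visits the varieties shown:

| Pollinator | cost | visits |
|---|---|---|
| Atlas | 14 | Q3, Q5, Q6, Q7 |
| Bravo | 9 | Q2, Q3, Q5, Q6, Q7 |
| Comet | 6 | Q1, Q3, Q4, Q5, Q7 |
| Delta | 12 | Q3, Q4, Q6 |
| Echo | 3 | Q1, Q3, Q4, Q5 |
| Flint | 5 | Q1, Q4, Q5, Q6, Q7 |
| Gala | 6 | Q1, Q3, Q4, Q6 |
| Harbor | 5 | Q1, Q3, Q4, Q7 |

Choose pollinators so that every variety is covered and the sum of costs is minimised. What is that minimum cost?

12

Bravo, Echo together cover every variety (Bravo ∪ Echo = {Q1, Q2, Q3, Q4, Q5, Q6, Q7}); total cost 9 + 3 = 12.
The greedy pick Echo, Flint, Bravo costs 17; no covering selection beats 12.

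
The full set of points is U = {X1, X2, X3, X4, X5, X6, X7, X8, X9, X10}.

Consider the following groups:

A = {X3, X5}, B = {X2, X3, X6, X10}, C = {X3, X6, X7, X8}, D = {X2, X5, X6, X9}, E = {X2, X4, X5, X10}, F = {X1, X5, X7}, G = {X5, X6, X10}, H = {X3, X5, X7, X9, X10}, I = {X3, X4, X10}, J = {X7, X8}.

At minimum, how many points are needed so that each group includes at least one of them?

3

T = {X3, X5, X7} meets every group (each contains at least one member of T), and |T| = 3.
The groups D, I, J are pairwise disjoint, so any hitting set needs a separate point for each — at least 3. Hence 3 is optimal.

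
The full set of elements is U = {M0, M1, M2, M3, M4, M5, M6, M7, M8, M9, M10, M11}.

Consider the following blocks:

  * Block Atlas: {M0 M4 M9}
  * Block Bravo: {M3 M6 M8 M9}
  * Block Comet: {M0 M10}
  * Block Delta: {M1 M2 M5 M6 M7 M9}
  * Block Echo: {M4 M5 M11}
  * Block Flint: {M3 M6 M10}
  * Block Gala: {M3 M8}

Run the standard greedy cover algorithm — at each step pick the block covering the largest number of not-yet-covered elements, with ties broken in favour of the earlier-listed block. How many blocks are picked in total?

5

Greedy: pick Delta (covers 6 new) → pick Atlas (covers 2 new) → pick Bravo (covers 2 new) → pick Comet (covers 1 new) → pick Echo (covers 1 new). Total picks: 5.
(The true minimum cover uses only 4 blocks, so greedy is not optimal here.)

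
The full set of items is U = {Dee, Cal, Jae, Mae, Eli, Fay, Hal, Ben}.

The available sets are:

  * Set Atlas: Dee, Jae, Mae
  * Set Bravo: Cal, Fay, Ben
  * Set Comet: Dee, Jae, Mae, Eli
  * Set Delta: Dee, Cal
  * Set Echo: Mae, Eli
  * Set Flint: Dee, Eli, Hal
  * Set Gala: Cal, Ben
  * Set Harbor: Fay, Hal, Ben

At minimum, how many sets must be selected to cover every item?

3

Comet, Delta, and Harbor cover everything between them: the union {Dee, Cal, Jae, Mae, Eli, Fay, Hal, Ben} is all of U.
No 2 of the 8 sets cover everything (all 28 combinations miss at least one item), so 3 is optimal.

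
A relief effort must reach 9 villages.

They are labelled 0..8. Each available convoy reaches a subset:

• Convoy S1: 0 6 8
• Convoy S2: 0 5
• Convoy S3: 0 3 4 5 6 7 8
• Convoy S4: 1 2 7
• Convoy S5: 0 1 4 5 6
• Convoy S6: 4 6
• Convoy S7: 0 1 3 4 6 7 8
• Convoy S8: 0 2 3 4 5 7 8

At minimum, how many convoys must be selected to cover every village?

2

Take {S5, S8}. Their union is {0, 1, 2, 3, 4, 5, 6, 7, 8}, which is all 9 villages.
No single convoy has all 9 villages (the largest, S3, has 7), so 2 is optimal.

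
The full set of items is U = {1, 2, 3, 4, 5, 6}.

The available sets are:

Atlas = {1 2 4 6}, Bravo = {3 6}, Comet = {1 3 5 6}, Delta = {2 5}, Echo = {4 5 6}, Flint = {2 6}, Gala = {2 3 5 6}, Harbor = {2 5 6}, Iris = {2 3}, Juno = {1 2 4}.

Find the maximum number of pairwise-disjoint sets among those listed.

2

Bravo, Delta are pairwise disjoint (Bravo={3,6}; Delta={2,5}).
Every remaining set overlaps one of these, and no 3 of the listed sets are pairwise disjoint, so 2 is the maximum.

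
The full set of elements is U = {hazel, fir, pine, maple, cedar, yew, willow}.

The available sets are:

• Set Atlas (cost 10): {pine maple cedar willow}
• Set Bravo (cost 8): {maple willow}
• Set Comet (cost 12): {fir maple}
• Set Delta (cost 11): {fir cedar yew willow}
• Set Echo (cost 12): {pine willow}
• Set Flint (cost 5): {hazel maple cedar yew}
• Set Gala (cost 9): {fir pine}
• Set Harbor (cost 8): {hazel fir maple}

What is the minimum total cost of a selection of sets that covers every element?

22

Bravo, Flint, Gala together cover every element (Bravo ∪ Flint ∪ Gala = {hazel, fir, pine, maple, cedar, yew, willow}); total cost 8 + 5 + 9 = 22.
No covering selection has total cost below 22.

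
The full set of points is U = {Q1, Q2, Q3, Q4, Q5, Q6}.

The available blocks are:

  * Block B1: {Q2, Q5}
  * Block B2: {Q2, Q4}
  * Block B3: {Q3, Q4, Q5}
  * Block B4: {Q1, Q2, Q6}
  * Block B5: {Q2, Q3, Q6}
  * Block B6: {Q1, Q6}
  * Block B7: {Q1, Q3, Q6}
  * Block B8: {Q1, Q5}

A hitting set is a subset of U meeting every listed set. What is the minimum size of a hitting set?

H = {Q1, Q2, Q3} meets every block (each contains at least one member of H), and |H| = 3.
No choice of 2 points meets every block, so 3 is the minimum.

3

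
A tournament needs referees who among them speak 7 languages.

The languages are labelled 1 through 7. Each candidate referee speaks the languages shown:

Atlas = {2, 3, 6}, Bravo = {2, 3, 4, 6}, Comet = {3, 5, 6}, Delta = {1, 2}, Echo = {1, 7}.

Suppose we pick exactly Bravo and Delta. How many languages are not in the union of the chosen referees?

Union of Bravo, Delta = {1, 2, 3, 4, 6}.
Not covered: 5, 7 — 2 languages.

2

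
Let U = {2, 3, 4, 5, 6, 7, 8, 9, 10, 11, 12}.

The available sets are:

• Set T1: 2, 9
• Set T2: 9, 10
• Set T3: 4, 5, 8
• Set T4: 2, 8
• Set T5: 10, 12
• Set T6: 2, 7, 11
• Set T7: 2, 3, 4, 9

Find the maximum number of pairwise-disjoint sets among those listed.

3

T1, T3, T5 are pairwise disjoint (T1={2,9}; T3={4,5,8}; T5={10,12}).
Every remaining set overlaps one of these, and no 4 of the listed sets are pairwise disjoint, so 3 is the maximum.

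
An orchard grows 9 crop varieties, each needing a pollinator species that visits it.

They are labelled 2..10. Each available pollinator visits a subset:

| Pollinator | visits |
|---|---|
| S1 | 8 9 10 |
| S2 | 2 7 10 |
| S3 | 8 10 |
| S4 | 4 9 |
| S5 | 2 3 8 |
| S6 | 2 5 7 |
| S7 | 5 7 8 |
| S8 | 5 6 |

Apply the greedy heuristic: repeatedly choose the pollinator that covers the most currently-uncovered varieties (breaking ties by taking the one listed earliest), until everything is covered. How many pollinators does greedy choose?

Greedy: pick S1 (covers 3 new) → pick S6 (covers 3 new) → pick S4 (covers 1 new) → pick S5 (covers 1 new) → pick S8 (covers 1 new). Total picks: 5.
(The true minimum cover uses only 4 pollinators, so greedy is not optimal here.)

5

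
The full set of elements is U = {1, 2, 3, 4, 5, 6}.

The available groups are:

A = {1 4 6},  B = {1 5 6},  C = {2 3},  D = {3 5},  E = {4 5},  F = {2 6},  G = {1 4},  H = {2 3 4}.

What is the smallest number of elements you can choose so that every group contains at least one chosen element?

The 3 elements {1, 2, 5} hit every group.
The groups D, F, G are pairwise disjoint, so any hitting set needs a separate element for each — at least 3. Hence 3 is optimal.

3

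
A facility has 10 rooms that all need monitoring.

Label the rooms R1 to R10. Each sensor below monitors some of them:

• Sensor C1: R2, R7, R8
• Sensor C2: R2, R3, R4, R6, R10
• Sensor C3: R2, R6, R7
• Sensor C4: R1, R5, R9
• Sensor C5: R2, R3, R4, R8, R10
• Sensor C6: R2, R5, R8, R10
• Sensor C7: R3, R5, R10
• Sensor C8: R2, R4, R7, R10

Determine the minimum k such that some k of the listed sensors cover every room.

Take {C1, C2, C4}. Their union is {R1, R2, R3, R4, R5, R6, R7, R8, R9, R10}, which is all 10 rooms.
Only C4 contains R1, so C4 is forced; the remaining 7 rooms need at least 2 more sensors (each remaining sensor adds at most 5) — so at least 3 sensors are needed, and 3 is optimal.

3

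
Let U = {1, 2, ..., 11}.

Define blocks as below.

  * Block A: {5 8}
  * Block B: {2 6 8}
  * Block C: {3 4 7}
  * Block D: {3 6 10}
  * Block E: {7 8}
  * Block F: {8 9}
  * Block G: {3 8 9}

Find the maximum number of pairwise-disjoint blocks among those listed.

D, F are pairwise disjoint (D={3,6,10}; F={8,9}).
Every remaining block overlaps one of these, and no 3 of the listed blocks are pairwise disjoint, so 2 is the maximum.

2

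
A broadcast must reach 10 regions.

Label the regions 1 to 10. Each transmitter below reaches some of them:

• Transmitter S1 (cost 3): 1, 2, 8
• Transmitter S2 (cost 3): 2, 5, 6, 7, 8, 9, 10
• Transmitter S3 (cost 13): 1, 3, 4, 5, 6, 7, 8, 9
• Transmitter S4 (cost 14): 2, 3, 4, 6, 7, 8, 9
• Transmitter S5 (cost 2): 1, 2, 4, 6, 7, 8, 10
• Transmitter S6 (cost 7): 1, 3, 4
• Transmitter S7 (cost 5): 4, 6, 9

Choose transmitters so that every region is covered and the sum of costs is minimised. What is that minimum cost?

10

S2, S6 together cover every region (S2 ∪ S6 = {1, 2, 3, 4, 5, 6, 7, 8, 9, 10}); total cost 3 + 7 = 10.
The greedy pick S5, S2, S6 costs 12; no covering selection beats 10.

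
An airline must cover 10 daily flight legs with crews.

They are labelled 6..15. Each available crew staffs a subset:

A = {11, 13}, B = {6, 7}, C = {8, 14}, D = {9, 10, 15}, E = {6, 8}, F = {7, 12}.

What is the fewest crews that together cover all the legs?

Take {A, B, C, D, F}. Their union is {6, 7, 8, 9, 10, 11, 12, 13, 14, 15}, which is all 10 legs.
Only D contains 9, so D is forced; the remaining 7 legs need at least 4 more crews (each remaining crew adds at most 2) — so at least 5 crews are needed, and 5 is optimal.

5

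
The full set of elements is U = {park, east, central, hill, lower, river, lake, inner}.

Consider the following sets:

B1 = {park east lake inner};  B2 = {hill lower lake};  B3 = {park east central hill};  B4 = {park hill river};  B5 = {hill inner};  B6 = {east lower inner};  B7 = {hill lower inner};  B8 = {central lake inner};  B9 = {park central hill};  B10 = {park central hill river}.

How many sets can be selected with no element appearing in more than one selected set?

B6, B10 are pairwise disjoint (B6={east,lower,inner}; B10={park,central,hill,river}).
Every remaining set overlaps one of these, and no 3 of the listed sets are pairwise disjoint, so 2 is the maximum.

2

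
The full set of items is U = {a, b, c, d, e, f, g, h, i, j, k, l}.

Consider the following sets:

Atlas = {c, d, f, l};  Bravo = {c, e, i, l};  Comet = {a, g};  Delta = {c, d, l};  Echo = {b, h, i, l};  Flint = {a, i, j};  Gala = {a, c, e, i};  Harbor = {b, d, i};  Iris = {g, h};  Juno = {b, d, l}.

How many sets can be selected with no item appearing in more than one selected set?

3

Atlas, Flint, Iris are pairwise disjoint (Atlas={c,d,f,l}; Flint={a,i,j}; Iris={g,h}).
Every remaining set overlaps one of these, and no 4 of the listed sets are pairwise disjoint, so 3 is the maximum.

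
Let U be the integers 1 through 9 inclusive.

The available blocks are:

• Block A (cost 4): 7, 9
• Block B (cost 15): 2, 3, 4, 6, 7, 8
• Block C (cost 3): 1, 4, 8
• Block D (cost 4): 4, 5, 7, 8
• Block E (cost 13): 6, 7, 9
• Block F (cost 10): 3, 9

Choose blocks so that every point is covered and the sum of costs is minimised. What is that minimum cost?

26

A, B, C, D together cover every point (A ∪ B ∪ C ∪ D = {1, 2, 3, 4, 5, 6, 7, 8, 9}); total cost 4 + 15 + 3 + 4 = 26.
No covering selection has total cost below 26.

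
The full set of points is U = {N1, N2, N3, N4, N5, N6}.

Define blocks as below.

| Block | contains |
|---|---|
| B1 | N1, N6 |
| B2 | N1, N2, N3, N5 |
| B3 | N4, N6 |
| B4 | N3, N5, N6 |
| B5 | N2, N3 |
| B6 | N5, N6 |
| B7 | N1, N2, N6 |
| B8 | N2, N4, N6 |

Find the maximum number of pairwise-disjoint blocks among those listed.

2

B3, B5 are pairwise disjoint (B3={N4,N6}; B5={N2,N3}).
Every remaining block overlaps one of these, and no 3 of the listed blocks are pairwise disjoint, so 2 is the maximum.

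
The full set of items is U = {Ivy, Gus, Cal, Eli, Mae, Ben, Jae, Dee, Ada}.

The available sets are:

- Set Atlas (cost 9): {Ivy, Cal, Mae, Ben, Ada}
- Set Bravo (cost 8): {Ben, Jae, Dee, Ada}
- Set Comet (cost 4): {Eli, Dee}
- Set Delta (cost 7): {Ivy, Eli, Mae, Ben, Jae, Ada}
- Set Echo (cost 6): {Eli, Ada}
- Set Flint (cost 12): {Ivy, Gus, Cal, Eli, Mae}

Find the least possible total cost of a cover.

Bravo, Flint together cover every item (Bravo ∪ Flint = {Ivy, Gus, Cal, Eli, Mae, Ben, Jae, Dee, Ada}); total cost 8 + 12 = 20.
The greedy pick Delta, Comet, Flint costs 23; no covering selection beats 20.

20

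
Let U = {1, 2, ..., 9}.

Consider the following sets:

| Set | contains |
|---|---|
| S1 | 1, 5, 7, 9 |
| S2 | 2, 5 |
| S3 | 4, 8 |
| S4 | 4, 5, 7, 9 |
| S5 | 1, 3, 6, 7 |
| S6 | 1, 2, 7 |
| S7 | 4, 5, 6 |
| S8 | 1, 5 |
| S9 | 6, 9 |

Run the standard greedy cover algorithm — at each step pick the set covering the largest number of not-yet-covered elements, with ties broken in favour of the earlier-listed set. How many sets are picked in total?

Greedy: pick S1 (covers 4 new) → pick S3 (covers 2 new) → pick S5 (covers 2 new) → pick S2 (covers 1 new). Total picks: 4.

4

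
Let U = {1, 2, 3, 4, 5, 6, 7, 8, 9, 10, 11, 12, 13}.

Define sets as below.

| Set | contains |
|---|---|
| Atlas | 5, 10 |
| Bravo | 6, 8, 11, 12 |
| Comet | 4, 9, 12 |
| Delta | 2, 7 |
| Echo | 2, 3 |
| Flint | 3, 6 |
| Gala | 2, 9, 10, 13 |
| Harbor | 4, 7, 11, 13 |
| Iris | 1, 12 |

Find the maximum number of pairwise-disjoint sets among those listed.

4

Atlas, Comet, Delta, Flint are pairwise disjoint (Atlas={5,10}; Comet={4,9,12}; Delta={2,7}; Flint={3,6}).
Every remaining set overlaps one of these, and no 5 of the listed sets are pairwise disjoint, so 4 is the maximum.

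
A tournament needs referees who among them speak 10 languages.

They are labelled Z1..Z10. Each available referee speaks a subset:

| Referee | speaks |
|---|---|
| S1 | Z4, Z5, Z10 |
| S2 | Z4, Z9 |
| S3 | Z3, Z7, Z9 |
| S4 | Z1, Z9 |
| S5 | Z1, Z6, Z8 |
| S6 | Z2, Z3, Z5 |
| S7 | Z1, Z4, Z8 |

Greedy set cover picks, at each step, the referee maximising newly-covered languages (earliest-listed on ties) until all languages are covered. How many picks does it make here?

4

Greedy: pick S1 (covers 3 new) → pick S3 (covers 3 new) → pick S5 (covers 3 new) → pick S6 (covers 1 new). Total picks: 4.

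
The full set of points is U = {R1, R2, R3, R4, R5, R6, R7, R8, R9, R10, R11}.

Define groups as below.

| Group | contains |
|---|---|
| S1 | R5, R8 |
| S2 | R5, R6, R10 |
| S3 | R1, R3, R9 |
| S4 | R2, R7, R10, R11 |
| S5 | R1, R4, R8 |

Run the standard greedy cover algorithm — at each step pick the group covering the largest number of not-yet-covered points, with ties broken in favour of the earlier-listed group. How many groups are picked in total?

5

Greedy: pick S4 (covers 4 new) → pick S3 (covers 3 new) → pick S1 (covers 2 new) → pick S2 (covers 1 new) → pick S5 (covers 1 new). Total picks: 5.
(The true minimum cover uses only 4 groups, so greedy is not optimal here.)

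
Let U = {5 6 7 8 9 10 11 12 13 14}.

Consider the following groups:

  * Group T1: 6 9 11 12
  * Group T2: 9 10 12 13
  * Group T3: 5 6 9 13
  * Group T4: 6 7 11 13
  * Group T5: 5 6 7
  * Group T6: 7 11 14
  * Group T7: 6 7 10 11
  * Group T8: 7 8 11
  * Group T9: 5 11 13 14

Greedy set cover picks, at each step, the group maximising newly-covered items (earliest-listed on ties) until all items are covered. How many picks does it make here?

4

Greedy: pick T1 (covers 4 new) → pick T9 (covers 3 new) → pick T7 (covers 2 new) → pick T8 (covers 1 new). Total picks: 4.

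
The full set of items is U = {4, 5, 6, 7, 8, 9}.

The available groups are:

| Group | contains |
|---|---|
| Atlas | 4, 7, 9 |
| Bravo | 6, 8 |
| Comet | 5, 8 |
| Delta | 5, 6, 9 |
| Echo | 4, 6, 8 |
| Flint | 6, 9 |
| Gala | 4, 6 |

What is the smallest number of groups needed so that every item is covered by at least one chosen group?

Atlas, Bravo, and Delta cover everything between them: the union {4, 5, 6, 7, 8, 9} is all of U.
Only Atlas contains 7, so Atlas is forced; the remaining 3 items need at least 2 more groups (each remaining group adds at most 2) — so at least 3 groups are needed, and 3 is optimal.

3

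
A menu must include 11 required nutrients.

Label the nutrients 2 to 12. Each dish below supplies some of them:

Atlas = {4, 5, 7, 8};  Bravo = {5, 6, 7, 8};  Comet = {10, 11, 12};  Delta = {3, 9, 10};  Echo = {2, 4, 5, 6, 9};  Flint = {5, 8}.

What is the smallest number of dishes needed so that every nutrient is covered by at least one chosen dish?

4

Atlas and Comet and Delta and Echo together: Atlas ∪ Comet ∪ Delta ∪ Echo = {2, 3, 4, 5, 6, 7, 8, 9, 10, 11, 12} — every nutrient is covered.
No 3 of the 6 dishes cover everything (all 20 combinations miss at least one nutrient), so 4 is optimal.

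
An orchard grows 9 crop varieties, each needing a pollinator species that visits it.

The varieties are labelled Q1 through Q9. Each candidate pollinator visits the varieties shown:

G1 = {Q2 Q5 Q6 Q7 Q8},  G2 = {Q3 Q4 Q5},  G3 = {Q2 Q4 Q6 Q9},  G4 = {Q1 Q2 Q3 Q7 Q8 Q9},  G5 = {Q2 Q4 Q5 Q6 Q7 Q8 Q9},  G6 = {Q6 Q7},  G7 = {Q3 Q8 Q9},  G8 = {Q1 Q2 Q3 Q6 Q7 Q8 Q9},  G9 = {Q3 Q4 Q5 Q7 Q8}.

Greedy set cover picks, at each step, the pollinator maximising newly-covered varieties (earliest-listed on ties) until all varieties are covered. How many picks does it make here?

Greedy: pick G5 (covers 7 new) → pick G4 (covers 2 new). Total picks: 2.

2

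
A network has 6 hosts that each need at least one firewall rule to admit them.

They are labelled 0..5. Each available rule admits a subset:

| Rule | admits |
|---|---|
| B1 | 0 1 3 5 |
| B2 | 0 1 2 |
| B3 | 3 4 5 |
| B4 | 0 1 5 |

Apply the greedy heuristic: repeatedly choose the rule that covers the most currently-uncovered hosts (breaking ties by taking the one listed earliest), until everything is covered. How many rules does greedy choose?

Greedy: pick B1 (covers 4 new) → pick B2 (covers 1 new) → pick B3 (covers 1 new). Total picks: 3.
(The true minimum cover uses only 2 rules, so greedy is not optimal here.)

3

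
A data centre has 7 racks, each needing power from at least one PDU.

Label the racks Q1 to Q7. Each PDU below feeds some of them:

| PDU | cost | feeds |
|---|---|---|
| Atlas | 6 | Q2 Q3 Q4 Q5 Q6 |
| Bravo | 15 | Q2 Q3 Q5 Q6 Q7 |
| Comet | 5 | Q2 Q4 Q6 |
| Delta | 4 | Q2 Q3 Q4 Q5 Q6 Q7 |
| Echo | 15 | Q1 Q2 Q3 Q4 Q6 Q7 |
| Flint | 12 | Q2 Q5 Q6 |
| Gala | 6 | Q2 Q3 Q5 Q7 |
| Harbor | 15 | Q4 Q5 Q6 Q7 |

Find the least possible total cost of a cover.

Delta, Echo together cover every rack (Delta ∪ Echo = {Q1, Q2, Q3, Q4, Q5, Q6, Q7}); total cost 4 + 15 = 19.
No covering selection has total cost below 19.

19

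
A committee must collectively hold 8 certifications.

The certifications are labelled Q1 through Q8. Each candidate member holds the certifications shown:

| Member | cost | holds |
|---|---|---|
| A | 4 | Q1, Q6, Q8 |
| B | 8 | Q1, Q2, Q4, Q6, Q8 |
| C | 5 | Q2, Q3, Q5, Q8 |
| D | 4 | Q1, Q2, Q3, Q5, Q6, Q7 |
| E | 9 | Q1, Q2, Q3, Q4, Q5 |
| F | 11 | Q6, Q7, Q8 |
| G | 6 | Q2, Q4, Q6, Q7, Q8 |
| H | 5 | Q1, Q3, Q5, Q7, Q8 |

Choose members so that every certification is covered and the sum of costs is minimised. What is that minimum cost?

10

D, G together cover every certification (D ∪ G = {Q1, Q2, Q3, Q4, Q5, Q6, Q7, Q8}); total cost 4 + 6 = 10.
No covering selection has total cost below 10.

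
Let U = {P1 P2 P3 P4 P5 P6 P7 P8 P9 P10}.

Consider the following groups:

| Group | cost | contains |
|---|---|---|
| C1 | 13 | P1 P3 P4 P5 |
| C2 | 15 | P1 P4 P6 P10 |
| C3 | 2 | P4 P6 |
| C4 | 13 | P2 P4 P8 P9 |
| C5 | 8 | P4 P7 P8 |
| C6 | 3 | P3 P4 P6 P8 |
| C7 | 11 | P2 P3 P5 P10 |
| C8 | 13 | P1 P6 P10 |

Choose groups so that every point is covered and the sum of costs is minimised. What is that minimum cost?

C4, C5, C7, C8 together cover every point (C4 ∪ C5 ∪ C7 ∪ C8 = {P1, P2, P3, P4, P5, P6, P7, P8, P9, P10}); total cost 13 + 8 + 11 + 13 = 45.
The greedy pick C6, C7, C5, C1, C4 costs 48; no covering selection beats 45.

45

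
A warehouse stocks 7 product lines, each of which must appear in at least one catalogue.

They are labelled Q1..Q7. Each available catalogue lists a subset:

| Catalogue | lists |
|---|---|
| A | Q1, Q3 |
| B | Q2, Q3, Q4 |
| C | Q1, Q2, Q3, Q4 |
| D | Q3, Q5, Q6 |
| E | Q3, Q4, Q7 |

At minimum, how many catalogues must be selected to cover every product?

Take {C, D, E}. Their union is {Q1, Q2, Q3, Q4, Q5, Q6, Q7}, which is all 7 products.
Only D contains Q5, so D is forced; the remaining 4 products need at least 2 more catalogues (each remaining catalogue adds at most 3) — so at least 3 catalogues are needed, and 3 is optimal.

3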